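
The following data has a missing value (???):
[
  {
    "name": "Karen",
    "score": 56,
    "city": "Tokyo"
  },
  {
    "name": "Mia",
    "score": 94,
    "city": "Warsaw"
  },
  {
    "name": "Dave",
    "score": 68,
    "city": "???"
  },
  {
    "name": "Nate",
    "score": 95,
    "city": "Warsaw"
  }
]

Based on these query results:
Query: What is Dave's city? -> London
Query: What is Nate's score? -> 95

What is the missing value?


The missing value is Dave's city
From query: Dave's city = London

ANSWER: London


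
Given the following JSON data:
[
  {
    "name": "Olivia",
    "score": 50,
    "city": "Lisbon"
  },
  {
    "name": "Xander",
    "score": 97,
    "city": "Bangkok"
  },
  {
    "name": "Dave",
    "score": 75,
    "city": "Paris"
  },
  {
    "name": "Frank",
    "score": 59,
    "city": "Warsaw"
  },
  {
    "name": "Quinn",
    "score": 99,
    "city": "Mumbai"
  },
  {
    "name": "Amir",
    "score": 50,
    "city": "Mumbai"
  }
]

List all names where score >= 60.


Filtering records where score >= 60:
  Olivia (score=50) -> no
  Xander (score=97) -> YES
  Dave (score=75) -> YES
  Frank (score=59) -> no
  Quinn (score=99) -> YES
  Amir (score=50) -> no


ANSWER: Xander, Dave, Quinn


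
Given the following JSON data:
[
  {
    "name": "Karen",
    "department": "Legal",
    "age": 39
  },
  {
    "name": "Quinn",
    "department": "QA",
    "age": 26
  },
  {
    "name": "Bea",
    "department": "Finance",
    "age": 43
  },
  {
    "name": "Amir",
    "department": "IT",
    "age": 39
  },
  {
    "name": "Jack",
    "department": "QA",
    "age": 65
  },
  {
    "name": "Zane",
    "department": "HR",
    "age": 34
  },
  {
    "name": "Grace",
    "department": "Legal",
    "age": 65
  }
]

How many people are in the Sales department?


Scanning records for department = Sales
  No matches found
Count: 0

ANSWER: 0


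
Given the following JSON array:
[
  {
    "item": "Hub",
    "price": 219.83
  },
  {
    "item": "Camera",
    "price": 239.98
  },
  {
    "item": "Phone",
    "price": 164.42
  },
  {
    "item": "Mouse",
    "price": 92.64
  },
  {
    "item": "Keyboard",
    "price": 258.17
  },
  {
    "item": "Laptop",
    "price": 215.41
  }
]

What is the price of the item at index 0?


Array index 0 -> Hub
price = 219.83

ANSWER: 219.83


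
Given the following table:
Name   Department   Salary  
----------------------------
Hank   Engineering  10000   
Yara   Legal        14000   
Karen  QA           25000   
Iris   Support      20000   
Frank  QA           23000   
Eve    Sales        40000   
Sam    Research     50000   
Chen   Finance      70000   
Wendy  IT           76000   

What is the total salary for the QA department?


QA department members:
  Karen: 25000
  Frank: 23000
Total = 25000 + 23000 = 48000

ANSWER: 48000


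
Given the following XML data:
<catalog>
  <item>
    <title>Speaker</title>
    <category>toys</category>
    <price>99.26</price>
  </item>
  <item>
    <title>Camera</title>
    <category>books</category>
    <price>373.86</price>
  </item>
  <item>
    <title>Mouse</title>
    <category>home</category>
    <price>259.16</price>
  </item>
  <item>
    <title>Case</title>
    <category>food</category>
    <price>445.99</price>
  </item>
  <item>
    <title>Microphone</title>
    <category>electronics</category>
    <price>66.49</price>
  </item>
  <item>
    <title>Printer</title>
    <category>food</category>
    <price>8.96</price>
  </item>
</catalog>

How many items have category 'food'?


Scanning <item> elements for <category>food</category>:
  Item 4: Case -> MATCH
  Item 6: Printer -> MATCH
Count: 2

ANSWER: 2


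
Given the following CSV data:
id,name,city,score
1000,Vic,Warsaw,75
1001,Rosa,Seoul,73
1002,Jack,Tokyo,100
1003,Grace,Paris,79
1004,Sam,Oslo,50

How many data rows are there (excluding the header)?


Counting rows (excluding header):
Header: id,name,city,score
Data rows: 5

ANSWER: 5


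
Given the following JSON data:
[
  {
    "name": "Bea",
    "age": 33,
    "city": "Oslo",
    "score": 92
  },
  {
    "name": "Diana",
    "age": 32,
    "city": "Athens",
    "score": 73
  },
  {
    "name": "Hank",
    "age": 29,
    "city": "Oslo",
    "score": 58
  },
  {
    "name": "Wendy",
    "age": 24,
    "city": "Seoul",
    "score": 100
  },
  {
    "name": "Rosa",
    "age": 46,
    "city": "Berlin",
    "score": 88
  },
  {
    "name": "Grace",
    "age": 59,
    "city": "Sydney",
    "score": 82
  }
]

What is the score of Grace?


Looking up record where name = Grace
Record index: 5
Field 'score' = 82

ANSWER: 82


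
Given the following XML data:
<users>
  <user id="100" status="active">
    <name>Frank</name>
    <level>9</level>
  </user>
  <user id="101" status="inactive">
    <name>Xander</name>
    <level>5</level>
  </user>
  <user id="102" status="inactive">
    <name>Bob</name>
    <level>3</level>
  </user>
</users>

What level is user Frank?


Finding user: Frank
<level>9</level>

ANSWER: 9


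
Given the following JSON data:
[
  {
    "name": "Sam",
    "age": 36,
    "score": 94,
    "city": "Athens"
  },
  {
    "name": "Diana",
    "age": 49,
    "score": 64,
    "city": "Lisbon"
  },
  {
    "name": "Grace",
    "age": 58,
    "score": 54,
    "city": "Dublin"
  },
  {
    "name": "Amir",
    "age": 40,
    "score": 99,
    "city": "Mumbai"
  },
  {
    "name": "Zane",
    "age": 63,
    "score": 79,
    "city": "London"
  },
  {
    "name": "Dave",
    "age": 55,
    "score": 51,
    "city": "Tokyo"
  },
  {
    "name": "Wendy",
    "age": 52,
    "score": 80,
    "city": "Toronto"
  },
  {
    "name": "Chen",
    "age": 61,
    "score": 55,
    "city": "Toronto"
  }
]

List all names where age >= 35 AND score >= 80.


Checking both conditions:
  Sam (age=36, score=94) -> YES
  Diana (age=49, score=64) -> no
  Grace (age=58, score=54) -> no
  Amir (age=40, score=99) -> YES
  Zane (age=63, score=79) -> no
  Dave (age=55, score=51) -> no
  Wendy (age=52, score=80) -> YES
  Chen (age=61, score=55) -> no


ANSWER: Sam, Amir, Wendy


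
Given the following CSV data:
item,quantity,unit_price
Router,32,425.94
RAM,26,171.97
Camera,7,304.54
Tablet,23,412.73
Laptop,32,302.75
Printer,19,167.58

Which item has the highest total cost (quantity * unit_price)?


Computing row totals:
  Router: 13630.08
  RAM: 4471.22
  Camera: 2131.78
  Tablet: 9492.79
  Laptop: 9688.0
  Printer: 3184.02
Maximum: Router (13630.08)

ANSWER: Router


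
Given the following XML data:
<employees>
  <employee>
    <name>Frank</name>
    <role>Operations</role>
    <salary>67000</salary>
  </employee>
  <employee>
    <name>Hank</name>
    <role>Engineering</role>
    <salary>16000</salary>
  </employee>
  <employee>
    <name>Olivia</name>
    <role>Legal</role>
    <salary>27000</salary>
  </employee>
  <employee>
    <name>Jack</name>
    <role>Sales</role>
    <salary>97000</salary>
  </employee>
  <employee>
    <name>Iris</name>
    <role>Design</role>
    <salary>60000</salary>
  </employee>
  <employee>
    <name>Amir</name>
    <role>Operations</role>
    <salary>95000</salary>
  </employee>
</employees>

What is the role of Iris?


Searching for <employee> with <name>Iris</name>
Found at position 5
<role>Design</role>

ANSWER: Design


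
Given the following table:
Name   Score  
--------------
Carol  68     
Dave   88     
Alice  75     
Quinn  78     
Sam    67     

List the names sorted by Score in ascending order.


Sorting by Score (ascending):
  Sam: 67
  Carol: 68
  Alice: 75
  Quinn: 78
  Dave: 88


ANSWER: Sam, Carol, Alice, Quinn, Dave


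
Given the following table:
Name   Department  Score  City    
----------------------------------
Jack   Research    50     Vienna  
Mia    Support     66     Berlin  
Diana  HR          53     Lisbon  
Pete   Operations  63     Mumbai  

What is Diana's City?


Row 3: Diana
City = Lisbon

ANSWER: Lisbon


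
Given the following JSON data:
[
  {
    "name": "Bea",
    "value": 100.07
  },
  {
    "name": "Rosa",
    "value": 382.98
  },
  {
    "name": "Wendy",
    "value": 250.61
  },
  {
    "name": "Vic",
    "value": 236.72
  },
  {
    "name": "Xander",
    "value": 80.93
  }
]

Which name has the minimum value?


Comparing values:
  Bea: 100.07
  Rosa: 382.98
  Wendy: 250.61
  Vic: 236.72
  Xander: 80.93
Minimum: Xander (80.93)

ANSWER: Xander


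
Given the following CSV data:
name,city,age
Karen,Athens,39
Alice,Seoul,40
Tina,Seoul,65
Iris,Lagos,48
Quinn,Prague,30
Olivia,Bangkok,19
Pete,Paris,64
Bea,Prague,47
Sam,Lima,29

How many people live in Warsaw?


Scanning city column for 'Warsaw':
Total matches: 0

ANSWER: 0


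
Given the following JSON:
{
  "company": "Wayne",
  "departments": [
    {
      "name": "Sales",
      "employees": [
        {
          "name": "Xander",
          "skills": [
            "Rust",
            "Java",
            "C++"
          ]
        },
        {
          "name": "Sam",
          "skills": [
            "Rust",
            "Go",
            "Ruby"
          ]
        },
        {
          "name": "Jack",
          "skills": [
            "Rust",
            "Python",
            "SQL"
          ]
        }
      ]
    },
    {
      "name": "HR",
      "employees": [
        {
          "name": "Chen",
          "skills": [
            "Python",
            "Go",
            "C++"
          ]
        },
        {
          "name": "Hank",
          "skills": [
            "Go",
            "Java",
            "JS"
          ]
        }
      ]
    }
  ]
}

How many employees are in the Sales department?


Path: departments[0].employees
Count: 3

ANSWER: 3


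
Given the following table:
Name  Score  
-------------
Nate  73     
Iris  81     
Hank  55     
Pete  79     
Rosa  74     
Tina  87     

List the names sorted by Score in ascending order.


Sorting by Score (ascending):
  Hank: 55
  Nate: 73
  Rosa: 74
  Pete: 79
  Iris: 81
  Tina: 87


ANSWER: Hank, Nate, Rosa, Pete, Iris, Tina


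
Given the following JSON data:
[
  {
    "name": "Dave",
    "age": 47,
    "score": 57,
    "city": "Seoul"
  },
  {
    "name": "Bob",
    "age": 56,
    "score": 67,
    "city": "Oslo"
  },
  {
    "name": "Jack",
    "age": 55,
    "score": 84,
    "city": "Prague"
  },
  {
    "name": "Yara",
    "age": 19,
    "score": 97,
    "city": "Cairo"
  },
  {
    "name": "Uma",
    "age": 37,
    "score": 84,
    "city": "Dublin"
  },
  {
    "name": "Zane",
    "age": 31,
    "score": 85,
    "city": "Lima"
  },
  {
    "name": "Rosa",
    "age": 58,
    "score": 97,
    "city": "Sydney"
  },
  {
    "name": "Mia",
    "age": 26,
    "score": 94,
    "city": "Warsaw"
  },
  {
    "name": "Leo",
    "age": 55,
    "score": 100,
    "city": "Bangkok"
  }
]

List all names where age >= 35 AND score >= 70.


Checking both conditions:
  Dave (age=47, score=57) -> no
  Bob (age=56, score=67) -> no
  Jack (age=55, score=84) -> YES
  Yara (age=19, score=97) -> no
  Uma (age=37, score=84) -> YES
  Zane (age=31, score=85) -> no
  Rosa (age=58, score=97) -> YES
  Mia (age=26, score=94) -> no
  Leo (age=55, score=100) -> YES


ANSWER: Jack, Uma, Rosa, Leo


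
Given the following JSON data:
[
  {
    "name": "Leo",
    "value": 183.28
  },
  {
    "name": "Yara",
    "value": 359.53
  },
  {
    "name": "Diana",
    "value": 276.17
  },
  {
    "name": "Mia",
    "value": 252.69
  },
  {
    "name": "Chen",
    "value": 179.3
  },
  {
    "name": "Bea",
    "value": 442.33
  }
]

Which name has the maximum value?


Comparing values:
  Leo: 183.28
  Yara: 359.53
  Diana: 276.17
  Mia: 252.69
  Chen: 179.3
  Bea: 442.33
Maximum: Bea (442.33)

ANSWER: Bea


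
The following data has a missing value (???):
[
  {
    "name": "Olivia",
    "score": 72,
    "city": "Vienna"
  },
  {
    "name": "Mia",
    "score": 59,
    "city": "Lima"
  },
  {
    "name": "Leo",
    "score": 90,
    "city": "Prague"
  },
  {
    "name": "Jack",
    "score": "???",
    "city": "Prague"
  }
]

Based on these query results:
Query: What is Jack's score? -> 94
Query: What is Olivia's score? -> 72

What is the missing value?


The missing value is Jack's score
From query: Jack's score = 94

ANSWER: 94


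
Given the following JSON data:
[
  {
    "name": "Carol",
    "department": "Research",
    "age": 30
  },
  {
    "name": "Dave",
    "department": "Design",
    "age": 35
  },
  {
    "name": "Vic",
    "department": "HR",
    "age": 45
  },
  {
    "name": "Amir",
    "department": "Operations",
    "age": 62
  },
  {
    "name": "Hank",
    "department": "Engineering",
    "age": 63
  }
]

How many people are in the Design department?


Scanning records for department = Design
  Record 1: Dave
Count: 1

ANSWER: 1


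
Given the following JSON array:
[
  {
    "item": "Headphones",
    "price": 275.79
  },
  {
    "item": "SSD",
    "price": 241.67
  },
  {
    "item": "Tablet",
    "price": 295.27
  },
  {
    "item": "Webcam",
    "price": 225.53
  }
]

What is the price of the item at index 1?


Array index 1 -> SSD
price = 241.67

ANSWER: 241.67


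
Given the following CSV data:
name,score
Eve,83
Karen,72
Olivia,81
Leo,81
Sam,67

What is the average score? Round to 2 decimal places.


Scores: 83, 72, 81, 81, 67
Sum = 384
Count = 5
Average = 384 / 5 = 76.80

ANSWER: 76.80


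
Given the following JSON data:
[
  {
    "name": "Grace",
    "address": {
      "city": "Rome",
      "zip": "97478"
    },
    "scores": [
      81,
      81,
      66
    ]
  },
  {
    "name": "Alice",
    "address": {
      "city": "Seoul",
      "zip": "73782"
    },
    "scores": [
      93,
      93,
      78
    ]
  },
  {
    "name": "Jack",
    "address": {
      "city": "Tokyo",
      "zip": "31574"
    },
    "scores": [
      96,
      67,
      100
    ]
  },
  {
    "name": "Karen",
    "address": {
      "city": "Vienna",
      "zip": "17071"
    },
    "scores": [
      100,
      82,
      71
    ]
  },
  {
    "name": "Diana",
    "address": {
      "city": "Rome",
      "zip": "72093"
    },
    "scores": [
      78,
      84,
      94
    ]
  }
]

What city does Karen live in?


Path: records[3].address.city
Value: Vienna

ANSWER: Vienna


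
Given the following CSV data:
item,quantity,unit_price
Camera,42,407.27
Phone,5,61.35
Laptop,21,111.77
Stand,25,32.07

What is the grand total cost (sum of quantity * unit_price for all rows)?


Computing row totals:
  Camera: 42 * 407.27 = 17105.34
  Phone: 5 * 61.35 = 306.75
  Laptop: 21 * 111.77 = 2347.17
  Stand: 25 * 32.07 = 801.75
Grand total = 17105.34 + 306.75 + 2347.17 + 801.75 = 20561.01

ANSWER: 20561.01


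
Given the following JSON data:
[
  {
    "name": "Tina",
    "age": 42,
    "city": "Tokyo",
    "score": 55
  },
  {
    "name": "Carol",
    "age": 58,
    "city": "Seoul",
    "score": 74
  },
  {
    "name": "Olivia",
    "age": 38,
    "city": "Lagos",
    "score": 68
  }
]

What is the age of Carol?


Looking up record where name = Carol
Record index: 1
Field 'age' = 58

ANSWER: 58


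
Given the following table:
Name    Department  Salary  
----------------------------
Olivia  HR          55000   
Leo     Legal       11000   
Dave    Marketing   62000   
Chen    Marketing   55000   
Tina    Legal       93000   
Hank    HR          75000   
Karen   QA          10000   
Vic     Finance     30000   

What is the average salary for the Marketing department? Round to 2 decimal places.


Marketing department members:
  Dave: 62000
  Chen: 55000
Sum = 117000
Count = 2
Average = 117000 / 2 = 58500.00

ANSWER: 58500.00


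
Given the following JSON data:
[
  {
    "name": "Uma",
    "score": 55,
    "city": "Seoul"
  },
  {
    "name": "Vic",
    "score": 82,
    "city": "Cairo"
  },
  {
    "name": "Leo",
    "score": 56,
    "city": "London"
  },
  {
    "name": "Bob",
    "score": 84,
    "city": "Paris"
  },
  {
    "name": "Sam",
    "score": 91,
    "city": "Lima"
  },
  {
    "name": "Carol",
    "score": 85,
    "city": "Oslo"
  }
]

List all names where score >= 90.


Filtering records where score >= 90:
  Uma (score=55) -> no
  Vic (score=82) -> no
  Leo (score=56) -> no
  Bob (score=84) -> no
  Sam (score=91) -> YES
  Carol (score=85) -> no


ANSWER: Sam


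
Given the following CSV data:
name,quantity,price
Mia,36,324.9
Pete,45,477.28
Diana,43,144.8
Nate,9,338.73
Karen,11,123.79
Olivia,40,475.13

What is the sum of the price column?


Values in 'price' column:
  Row 1: 324.9
  Row 2: 477.28
  Row 3: 144.8
  Row 4: 338.73
  Row 5: 123.79
  Row 6: 475.13
Sum = 324.9 + 477.28 + 144.8 + 338.73 + 123.79 + 475.13 = 1884.63

ANSWER: 1884.63


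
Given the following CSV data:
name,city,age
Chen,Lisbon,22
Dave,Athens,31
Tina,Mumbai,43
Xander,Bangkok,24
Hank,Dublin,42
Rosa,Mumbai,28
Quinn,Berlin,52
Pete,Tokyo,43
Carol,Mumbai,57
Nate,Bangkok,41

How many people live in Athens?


Scanning city column for 'Athens':
  Row 2: Dave -> MATCH
Total matches: 1

ANSWER: 1


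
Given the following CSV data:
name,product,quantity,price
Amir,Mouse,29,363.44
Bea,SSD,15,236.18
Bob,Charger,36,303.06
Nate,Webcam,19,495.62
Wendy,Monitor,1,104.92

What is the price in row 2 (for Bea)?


Row 2: Bea
Column 'price' = 236.18

ANSWER: 236.18


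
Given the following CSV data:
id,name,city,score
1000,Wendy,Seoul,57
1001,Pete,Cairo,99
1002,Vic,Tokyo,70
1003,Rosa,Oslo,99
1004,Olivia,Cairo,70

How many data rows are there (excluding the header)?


Counting rows (excluding header):
Header: id,name,city,score
Data rows: 5

ANSWER: 5


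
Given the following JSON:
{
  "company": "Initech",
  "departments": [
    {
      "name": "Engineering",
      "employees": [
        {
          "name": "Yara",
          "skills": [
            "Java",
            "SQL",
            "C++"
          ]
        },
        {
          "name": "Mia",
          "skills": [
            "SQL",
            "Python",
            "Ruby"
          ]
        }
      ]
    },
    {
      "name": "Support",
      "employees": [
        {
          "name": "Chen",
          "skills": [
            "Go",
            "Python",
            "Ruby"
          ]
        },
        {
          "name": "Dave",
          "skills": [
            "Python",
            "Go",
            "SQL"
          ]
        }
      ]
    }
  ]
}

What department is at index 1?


Path: departments[1].name
Value: Support

ANSWER: Support


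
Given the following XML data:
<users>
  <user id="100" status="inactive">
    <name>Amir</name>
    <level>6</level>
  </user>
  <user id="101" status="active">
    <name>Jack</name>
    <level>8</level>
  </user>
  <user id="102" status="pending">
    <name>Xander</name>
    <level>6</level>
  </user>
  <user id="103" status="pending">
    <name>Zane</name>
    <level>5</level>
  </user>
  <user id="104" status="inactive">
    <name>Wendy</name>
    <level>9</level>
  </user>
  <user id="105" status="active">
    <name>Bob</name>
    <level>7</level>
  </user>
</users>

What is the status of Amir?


Finding user with name = Amir
user id="100" status="inactive"

ANSWER: inactive


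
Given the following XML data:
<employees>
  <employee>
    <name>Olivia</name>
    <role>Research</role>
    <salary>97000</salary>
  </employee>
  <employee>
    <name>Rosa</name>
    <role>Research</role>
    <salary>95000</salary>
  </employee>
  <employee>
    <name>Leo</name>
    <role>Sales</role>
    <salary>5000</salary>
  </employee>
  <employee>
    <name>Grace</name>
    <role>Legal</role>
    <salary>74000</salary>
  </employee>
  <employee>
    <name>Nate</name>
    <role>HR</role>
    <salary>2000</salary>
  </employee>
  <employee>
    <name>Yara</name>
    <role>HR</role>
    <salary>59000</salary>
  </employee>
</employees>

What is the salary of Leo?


Searching for <employee> with <name>Leo</name>
Found at position 3
<salary>5000</salary>

ANSWER: 5000


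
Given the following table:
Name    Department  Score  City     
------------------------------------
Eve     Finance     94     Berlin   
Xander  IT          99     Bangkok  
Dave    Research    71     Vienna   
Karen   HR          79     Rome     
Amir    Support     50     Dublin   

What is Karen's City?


Row 4: Karen
City = Rome

ANSWER: Rome


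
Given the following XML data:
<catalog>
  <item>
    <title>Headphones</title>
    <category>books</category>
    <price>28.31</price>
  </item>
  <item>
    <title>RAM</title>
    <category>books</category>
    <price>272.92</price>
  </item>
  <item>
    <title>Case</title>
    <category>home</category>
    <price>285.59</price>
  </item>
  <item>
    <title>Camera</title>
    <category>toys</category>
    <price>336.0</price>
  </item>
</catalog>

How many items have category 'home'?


Scanning <item> elements for <category>home</category>:
  Item 3: Case -> MATCH
Count: 1

ANSWER: 1


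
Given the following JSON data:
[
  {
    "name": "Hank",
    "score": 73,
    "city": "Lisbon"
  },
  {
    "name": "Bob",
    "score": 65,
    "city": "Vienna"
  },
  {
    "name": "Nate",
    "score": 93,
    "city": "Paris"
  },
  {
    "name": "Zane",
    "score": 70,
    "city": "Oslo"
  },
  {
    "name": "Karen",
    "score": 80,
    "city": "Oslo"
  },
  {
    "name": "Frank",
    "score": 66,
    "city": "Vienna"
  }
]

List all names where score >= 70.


Filtering records where score >= 70:
  Hank (score=73) -> YES
  Bob (score=65) -> no
  Nate (score=93) -> YES
  Zane (score=70) -> YES
  Karen (score=80) -> YES
  Frank (score=66) -> no


ANSWER: Hank, Nate, Zane, Karen


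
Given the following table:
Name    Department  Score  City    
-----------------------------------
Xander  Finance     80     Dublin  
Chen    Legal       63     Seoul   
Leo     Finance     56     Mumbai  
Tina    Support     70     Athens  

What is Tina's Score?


Row 4: Tina
Score = 70

ANSWER: 70


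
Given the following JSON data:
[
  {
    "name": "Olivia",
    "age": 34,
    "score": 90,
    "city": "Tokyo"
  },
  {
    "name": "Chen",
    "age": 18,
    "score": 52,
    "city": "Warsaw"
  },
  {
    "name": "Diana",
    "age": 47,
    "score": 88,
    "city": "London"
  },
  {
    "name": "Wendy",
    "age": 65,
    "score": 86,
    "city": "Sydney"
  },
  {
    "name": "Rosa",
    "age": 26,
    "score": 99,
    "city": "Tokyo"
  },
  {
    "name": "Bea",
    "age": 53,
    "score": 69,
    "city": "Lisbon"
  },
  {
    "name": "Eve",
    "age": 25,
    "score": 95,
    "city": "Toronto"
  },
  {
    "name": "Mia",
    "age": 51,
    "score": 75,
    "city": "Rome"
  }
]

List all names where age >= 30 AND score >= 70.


Checking both conditions:
  Olivia (age=34, score=90) -> YES
  Chen (age=18, score=52) -> no
  Diana (age=47, score=88) -> YES
  Wendy (age=65, score=86) -> YES
  Rosa (age=26, score=99) -> no
  Bea (age=53, score=69) -> no
  Eve (age=25, score=95) -> no
  Mia (age=51, score=75) -> YES


ANSWER: Olivia, Diana, Wendy, Mia


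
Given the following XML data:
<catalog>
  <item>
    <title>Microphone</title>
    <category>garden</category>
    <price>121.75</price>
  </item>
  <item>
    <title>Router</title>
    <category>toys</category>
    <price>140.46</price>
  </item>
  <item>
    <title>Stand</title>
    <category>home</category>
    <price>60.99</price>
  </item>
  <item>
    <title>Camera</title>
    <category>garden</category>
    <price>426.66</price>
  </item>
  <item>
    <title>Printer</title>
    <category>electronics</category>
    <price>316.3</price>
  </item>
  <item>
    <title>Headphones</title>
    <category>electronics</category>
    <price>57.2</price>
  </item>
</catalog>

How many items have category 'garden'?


Scanning <item> elements for <category>garden</category>:
  Item 1: Microphone -> MATCH
  Item 4: Camera -> MATCH
Count: 2

ANSWER: 2


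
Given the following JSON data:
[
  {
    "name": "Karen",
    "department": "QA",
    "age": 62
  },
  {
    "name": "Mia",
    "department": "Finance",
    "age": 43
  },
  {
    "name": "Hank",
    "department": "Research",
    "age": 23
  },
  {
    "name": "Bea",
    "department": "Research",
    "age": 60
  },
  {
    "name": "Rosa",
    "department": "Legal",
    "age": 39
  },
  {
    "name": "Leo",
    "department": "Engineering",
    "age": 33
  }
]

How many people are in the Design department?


Scanning records for department = Design
  No matches found
Count: 0

ANSWER: 0


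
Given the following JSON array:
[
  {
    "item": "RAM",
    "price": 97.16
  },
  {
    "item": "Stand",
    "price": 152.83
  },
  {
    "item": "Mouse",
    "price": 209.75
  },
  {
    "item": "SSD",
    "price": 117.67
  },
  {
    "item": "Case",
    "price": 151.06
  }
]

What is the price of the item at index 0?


Array index 0 -> RAM
price = 97.16

ANSWER: 97.16


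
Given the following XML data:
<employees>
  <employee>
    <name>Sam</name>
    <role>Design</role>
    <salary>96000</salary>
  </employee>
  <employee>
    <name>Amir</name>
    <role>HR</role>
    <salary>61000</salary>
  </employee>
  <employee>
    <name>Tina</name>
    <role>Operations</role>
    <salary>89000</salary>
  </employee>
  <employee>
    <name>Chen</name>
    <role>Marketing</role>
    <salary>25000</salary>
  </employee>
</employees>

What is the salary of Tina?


Searching for <employee> with <name>Tina</name>
Found at position 3
<salary>89000</salary>

ANSWER: 89000


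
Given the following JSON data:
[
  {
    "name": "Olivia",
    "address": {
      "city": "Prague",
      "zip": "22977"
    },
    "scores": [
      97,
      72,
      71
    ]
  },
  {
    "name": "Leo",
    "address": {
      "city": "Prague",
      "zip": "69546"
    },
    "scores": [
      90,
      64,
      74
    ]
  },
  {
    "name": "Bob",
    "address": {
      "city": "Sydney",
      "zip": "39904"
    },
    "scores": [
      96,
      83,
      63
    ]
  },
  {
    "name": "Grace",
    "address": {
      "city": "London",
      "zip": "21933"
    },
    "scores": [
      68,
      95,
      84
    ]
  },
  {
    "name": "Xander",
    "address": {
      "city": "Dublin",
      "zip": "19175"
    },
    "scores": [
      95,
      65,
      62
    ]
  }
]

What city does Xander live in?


Path: records[4].address.city
Value: Dublin

ANSWER: Dublin


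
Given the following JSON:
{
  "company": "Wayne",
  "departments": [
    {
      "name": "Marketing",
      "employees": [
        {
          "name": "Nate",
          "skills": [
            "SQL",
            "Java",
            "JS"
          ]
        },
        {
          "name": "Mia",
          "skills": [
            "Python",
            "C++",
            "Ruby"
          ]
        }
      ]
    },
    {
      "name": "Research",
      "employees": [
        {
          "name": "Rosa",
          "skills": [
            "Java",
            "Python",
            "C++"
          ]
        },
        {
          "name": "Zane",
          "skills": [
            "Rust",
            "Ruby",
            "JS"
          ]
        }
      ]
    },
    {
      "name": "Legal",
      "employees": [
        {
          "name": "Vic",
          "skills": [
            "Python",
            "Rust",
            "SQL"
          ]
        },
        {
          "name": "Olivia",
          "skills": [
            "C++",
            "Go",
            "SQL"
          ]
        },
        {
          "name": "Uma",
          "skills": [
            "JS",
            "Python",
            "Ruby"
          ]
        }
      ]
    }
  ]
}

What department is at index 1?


Path: departments[1].name
Value: Research

ANSWER: Research


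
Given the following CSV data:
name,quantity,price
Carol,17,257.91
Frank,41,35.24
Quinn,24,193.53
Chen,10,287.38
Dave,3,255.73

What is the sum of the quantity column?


Values in 'quantity' column:
  Row 1: 17
  Row 2: 41
  Row 3: 24
  Row 4: 10
  Row 5: 3
Sum = 17 + 41 + 24 + 10 + 3 = 95

ANSWER: 95


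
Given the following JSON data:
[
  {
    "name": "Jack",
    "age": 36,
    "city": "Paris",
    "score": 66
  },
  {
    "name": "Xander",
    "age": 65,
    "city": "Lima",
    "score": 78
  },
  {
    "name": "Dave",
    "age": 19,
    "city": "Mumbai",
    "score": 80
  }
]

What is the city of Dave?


Looking up record where name = Dave
Record index: 2
Field 'city' = Mumbai

ANSWER: Mumbai


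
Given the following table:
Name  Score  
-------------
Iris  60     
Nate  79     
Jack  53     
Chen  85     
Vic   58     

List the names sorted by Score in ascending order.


Sorting by Score (ascending):
  Jack: 53
  Vic: 58
  Iris: 60
  Nate: 79
  Chen: 85


ANSWER: Jack, Vic, Iris, Nate, Chen


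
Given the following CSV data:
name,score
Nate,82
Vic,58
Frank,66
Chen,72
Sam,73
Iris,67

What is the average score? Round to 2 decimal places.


Scores: 82, 58, 66, 72, 73, 67
Sum = 418
Count = 6
Average = 418 / 6 = 69.67

ANSWER: 69.67


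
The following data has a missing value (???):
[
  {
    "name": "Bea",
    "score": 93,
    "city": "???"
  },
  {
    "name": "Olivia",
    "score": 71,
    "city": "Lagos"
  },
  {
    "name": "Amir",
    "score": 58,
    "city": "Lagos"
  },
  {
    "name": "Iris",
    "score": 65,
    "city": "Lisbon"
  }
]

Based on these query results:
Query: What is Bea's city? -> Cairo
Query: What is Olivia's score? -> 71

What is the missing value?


The missing value is Bea's city
From query: Bea's city = Cairo

ANSWER: Cairo


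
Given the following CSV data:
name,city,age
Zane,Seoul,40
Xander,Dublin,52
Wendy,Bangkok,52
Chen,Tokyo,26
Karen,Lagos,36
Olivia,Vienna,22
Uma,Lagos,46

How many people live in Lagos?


Scanning city column for 'Lagos':
  Row 5: Karen -> MATCH
  Row 7: Uma -> MATCH
Total matches: 2

ANSWER: 2


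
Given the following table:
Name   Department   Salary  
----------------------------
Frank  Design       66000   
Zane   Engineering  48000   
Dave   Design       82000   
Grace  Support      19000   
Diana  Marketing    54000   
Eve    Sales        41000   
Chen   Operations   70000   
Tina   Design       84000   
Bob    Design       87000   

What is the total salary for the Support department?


Support department members:
  Grace: 19000
Total = 19000 = 19000

ANSWER: 19000


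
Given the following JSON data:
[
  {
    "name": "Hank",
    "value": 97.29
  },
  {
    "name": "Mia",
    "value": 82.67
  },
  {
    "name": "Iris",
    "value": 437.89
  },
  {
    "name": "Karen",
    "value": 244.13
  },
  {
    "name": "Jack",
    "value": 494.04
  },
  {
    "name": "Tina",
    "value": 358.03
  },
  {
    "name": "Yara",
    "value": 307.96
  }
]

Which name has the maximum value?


Comparing values:
  Hank: 97.29
  Mia: 82.67
  Iris: 437.89
  Karen: 244.13
  Jack: 494.04
  Tina: 358.03
  Yara: 307.96
Maximum: Jack (494.04)

ANSWER: Jack


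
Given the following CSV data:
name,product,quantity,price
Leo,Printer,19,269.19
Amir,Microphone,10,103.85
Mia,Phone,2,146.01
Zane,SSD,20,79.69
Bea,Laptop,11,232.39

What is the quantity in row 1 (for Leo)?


Row 1: Leo
Column 'quantity' = 19

ANSWER: 19


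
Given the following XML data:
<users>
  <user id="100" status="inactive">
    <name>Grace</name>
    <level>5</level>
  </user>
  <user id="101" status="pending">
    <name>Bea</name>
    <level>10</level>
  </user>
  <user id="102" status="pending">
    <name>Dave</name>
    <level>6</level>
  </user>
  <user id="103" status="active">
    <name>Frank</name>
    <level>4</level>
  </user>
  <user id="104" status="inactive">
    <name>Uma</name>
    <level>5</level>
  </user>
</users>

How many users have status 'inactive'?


Counting users with status='inactive':
  Grace (id=100) -> MATCH
  Uma (id=104) -> MATCH
Count: 2

ANSWER: 2


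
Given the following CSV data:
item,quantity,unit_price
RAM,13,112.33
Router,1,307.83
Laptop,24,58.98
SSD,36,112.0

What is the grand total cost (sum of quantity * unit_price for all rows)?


Computing row totals:
  RAM: 13 * 112.33 = 1460.29
  Router: 1 * 307.83 = 307.83
  Laptop: 24 * 58.98 = 1415.52
  SSD: 36 * 112.0 = 4032.0
Grand total = 1460.29 + 307.83 + 1415.52 + 4032.0 = 7215.64

ANSWER: 7215.64


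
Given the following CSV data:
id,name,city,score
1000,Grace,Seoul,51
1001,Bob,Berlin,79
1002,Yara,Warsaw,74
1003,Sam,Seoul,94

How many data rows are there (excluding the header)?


Counting rows (excluding header):
Header: id,name,city,score
Data rows: 4

ANSWER: 4


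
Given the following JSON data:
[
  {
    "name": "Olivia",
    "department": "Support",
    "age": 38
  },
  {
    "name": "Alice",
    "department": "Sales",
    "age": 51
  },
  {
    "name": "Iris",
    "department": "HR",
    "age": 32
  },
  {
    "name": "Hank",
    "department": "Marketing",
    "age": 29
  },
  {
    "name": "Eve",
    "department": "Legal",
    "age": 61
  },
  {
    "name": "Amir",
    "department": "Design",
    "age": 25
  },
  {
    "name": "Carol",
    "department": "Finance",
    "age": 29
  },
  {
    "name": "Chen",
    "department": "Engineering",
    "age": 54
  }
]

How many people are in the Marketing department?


Scanning records for department = Marketing
  Record 3: Hank
Count: 1

ANSWER: 1


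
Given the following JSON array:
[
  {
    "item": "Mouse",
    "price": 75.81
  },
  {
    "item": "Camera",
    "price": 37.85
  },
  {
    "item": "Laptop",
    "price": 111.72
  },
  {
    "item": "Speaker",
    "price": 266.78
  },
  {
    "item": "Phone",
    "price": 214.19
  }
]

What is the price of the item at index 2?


Array index 2 -> Laptop
price = 111.72

ANSWER: 111.72


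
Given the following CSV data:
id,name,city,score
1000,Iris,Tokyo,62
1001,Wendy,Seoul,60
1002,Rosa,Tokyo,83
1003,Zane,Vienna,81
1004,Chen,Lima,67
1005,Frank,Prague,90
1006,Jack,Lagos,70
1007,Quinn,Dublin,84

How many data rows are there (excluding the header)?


Counting rows (excluding header):
Header: id,name,city,score
Data rows: 8

ANSWER: 8


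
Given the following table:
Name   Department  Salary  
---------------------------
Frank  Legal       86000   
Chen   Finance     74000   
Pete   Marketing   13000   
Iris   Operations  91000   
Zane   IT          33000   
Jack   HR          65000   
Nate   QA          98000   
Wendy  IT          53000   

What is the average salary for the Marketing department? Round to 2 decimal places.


Marketing department members:
  Pete: 13000
Sum = 13000
Count = 1
Average = 13000 / 1 = 13000.00

ANSWER: 13000.00


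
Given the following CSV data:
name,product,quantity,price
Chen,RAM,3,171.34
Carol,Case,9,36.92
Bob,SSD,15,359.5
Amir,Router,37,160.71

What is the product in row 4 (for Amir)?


Row 4: Amir
Column 'product' = Router

ANSWER: Router


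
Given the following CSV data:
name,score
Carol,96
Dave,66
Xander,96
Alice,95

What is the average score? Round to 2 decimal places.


Scores: 96, 66, 96, 95
Sum = 353
Count = 4
Average = 353 / 4 = 88.25

ANSWER: 88.25


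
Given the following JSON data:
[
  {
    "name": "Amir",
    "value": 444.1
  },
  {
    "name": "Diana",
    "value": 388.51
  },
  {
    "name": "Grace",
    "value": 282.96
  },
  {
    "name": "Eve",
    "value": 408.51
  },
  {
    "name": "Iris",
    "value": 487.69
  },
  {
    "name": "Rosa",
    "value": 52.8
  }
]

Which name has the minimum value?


Comparing values:
  Amir: 444.1
  Diana: 388.51
  Grace: 282.96
  Eve: 408.51
  Iris: 487.69
  Rosa: 52.8
Minimum: Rosa (52.8)

ANSWER: Rosa


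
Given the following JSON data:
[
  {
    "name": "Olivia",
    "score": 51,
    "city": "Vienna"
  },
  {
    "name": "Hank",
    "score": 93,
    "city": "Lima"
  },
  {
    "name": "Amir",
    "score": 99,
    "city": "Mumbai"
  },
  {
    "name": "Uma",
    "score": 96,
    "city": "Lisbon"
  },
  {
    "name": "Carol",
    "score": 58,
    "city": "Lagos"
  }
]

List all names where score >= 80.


Filtering records where score >= 80:
  Olivia (score=51) -> no
  Hank (score=93) -> YES
  Amir (score=99) -> YES
  Uma (score=96) -> YES
  Carol (score=58) -> no


ANSWER: Hank, Amir, Uma


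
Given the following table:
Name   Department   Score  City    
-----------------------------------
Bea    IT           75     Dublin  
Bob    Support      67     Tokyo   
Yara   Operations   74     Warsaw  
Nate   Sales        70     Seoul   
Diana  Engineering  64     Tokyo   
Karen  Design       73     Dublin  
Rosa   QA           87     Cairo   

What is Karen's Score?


Row 6: Karen
Score = 73

ANSWER: 73


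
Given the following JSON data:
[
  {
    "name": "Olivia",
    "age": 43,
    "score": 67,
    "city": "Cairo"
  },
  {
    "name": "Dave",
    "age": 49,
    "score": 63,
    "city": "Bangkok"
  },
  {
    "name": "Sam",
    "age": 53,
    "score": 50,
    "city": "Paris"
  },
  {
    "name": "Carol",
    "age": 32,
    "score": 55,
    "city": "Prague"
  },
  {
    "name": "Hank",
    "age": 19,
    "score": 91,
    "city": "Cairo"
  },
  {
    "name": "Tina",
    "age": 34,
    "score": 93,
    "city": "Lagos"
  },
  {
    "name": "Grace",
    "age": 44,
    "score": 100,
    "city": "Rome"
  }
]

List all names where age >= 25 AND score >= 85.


Checking both conditions:
  Olivia (age=43, score=67) -> no
  Dave (age=49, score=63) -> no
  Sam (age=53, score=50) -> no
  Carol (age=32, score=55) -> no
  Hank (age=19, score=91) -> no
  Tina (age=34, score=93) -> YES
  Grace (age=44, score=100) -> YES


ANSWER: Tina, Grace


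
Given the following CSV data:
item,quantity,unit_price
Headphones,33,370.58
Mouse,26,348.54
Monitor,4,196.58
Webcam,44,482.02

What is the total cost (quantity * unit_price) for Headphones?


Row: Headphones
quantity = 33
unit_price = 370.58
total = 33 * 370.58 = 12229.14

ANSWER: 12229.14


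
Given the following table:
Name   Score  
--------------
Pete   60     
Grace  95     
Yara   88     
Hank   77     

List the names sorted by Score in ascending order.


Sorting by Score (ascending):
  Pete: 60
  Hank: 77
  Yara: 88
  Grace: 95


ANSWER: Pete, Hank, Yara, Grace


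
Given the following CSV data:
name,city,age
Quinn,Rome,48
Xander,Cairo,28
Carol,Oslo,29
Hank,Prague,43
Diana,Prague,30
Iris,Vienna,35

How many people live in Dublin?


Scanning city column for 'Dublin':
Total matches: 0

ANSWER: 0


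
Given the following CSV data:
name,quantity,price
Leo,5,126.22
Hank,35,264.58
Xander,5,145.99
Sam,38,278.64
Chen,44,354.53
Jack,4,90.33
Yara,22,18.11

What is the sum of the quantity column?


Values in 'quantity' column:
  Row 1: 5
  Row 2: 35
  Row 3: 5
  Row 4: 38
  Row 5: 44
  Row 6: 4
  Row 7: 22
Sum = 5 + 35 + 5 + 38 + 44 + 4 + 22 = 153

ANSWER: 153


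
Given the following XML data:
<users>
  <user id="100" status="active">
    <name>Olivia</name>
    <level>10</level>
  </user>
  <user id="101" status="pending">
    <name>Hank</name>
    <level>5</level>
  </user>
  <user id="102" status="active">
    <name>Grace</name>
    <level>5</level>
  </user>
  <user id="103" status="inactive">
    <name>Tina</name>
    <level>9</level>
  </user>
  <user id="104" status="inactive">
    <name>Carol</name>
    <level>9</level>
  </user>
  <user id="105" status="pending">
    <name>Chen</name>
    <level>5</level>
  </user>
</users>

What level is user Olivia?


Finding user: Olivia
<level>10</level>

ANSWER: 10


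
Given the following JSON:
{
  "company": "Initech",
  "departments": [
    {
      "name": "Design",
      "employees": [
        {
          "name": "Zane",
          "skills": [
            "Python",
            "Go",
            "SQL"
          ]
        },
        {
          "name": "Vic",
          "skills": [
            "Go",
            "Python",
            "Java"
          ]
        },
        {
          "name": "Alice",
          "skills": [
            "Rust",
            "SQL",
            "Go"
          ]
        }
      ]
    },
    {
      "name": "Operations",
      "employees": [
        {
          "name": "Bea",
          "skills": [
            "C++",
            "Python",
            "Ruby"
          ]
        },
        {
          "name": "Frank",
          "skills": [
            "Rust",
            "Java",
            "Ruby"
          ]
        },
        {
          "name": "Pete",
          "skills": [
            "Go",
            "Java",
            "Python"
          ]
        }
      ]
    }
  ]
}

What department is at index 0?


Path: departments[0].name
Value: Design

ANSWER: Design
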